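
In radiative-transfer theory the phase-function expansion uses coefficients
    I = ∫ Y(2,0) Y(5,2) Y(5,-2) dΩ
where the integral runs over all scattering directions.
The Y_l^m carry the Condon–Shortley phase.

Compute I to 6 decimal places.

Checks pass: Σm=0; 12 even; l₃=5∈[3,7].
(2·2+1)(2·5+1)(2·5+1) = 605
Δ: 2! 2! 8! / 13! → 1/38610
sum: t=0:+1/2880 t=1:−1/576 t=2:+1/2880 = -1/960
3j²(2 5 5; 0 0 0) = Δ·Π!·Σ² = 10/429  (sign +1)
sum: t=0:+1/20160 t=1:−1/1440 t=2:+1/2880 = -1/3360
3j²(2 5 5; 0 2 -2) = Δ·Π!·Σ² = 6/715  (sign +1)
combine: 4πI² = 605·10/429·6/715 = 20/169
take √, sign +1: I = 0.09704356

0.097044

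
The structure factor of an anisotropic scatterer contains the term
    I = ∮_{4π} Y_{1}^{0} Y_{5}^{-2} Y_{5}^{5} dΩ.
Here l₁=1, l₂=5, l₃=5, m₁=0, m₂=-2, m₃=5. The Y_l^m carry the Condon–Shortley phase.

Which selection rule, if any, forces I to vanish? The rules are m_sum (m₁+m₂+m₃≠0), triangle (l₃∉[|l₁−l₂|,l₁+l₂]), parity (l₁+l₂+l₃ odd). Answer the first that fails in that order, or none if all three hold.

Σmᵢ = 3  ✗
l₃∈[|l₁−l₂|,l₁+l₂]=[4,6], have l₃=5
Σlᵢ = 11 ⇒ odd

m_sum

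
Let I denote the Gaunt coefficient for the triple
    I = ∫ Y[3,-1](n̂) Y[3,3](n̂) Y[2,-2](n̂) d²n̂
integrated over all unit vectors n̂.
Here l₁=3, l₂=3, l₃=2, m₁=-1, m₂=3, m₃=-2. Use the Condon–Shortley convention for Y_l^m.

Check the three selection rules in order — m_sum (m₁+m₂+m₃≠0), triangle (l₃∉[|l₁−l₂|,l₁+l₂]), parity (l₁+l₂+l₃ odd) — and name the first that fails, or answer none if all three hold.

azimuthal sum: -1 + 3 − 2 = 0  ✓
0 ≤ 2 ≤ 6 (triangle on l)  ✓
L = 3 + 3 + 2 = 8 (even)  ✓

none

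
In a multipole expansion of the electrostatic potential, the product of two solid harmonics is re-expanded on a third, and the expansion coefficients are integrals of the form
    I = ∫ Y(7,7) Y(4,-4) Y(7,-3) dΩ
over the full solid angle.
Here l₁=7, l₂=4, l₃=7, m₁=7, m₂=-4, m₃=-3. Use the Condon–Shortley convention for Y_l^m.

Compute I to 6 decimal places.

-0.043650

Checks pass: Σm=0; 18 even; l₃=7∈[3,11].
(2·7+1)(2·4+1)(2·7+1) = 2025
Δ: 4! 10! 4! / 19! → 1/58198140
sum: t=0:+1/17418240 t=1:−1/622080 t=2:+1/230400 t=3:−1/622080 t=4:+1/17418240 = 1/806400
3j²(7 4 7; 0 0 0) = Δ·Π!·Σ² = 2268/230945  (sign -1)
sum: t=0:+1/2090188800 = 1/2090188800
3j²(7 4 7; 7 -4 -3) = Δ·Π!·Σ² = 7/5814  (sign +1)
combine: 4πI² = 2025·2268/230945·7/5814 = 357210/14919047
take √, sign -1: I = -0.04365021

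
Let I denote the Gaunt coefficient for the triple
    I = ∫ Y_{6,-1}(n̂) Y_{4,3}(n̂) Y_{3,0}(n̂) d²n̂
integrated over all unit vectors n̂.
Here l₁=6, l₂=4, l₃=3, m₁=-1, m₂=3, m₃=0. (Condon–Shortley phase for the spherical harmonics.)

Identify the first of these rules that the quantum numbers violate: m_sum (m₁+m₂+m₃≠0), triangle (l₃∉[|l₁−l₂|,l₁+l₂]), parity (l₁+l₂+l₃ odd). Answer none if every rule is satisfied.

Σmᵢ = 2  ✗
l₃∈[|l₁−l₂|,l₁+l₂]=[2,10], have l₃=3
Σlᵢ = 13 ⇒ odd

m_sum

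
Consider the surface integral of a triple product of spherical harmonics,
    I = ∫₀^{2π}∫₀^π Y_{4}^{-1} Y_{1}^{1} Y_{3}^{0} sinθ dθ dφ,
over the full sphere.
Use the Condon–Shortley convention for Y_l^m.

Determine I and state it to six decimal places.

-0.194664

Checks pass: Σm=0; 8 even; l₃=3∈[3,5].
(2·4+1)(2·1+1)(2·3+1) = 189
Δ: 2! 6! 0! / 9! → 1/252
sum: t=1:−1/36 = -1/36
3j²(4 1 3; 0 0 0) = Δ·Π!·Σ² = 4/63  (sign +1)
sum: t=2:+1/72 = 1/72
3j²(4 1 3; -1 1 0) = Δ·Π!·Σ² = 5/126  (sign -1)
combine: 4πI² = 189·4/63·5/126 = 10/21
take √, sign -1: I = -0.19466390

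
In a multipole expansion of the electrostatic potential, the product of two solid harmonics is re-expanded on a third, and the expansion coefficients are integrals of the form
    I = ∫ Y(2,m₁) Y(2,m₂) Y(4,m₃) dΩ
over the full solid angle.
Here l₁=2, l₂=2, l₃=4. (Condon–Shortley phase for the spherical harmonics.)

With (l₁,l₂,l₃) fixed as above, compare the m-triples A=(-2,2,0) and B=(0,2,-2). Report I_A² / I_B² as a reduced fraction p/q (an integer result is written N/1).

1/15

Shared (l₁,l₂,l₃)=(2,2,4): N and (l;000)² cancel in I_A²/I_B².
A: Δ = 0!·4!·4!/9! = 1/630; Racah Σ t=0..0: t=0:+1/576 = 1/576; ⇒ 3j(2 2 4; -2 2 0)² = 1/630, sgn +1
B: Δ = 0!·4!·4!/9! = 1/630; Racah Σ t=0..0: t=0:+1/96 = 1/96; ⇒ 3j(2 2 4; 0 2 -2)² = 1/42, sgn +1
I_A²/I_B² = (1/630)/(1/42) = 1/15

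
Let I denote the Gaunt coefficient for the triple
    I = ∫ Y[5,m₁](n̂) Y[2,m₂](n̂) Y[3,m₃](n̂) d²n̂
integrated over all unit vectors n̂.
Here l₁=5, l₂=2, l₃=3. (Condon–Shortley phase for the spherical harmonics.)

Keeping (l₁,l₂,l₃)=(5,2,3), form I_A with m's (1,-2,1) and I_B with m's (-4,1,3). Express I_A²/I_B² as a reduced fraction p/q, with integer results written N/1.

5/28

Shared (l₁,l₂,l₃)=(5,2,3): N and (l;000)² cancel in I_A²/I_B².
A: Δ = 4!·6!·0!/11! = 1/2310; Racah Σ t=0..0: t=0:+1/1152 = 1/1152; ⇒ 3j(5 2 3; 1 -2 1)² = 1/154, sgn +1
B: Δ = 4!·6!·0!/11! = 1/2310; Racah Σ t=3..3: t=3:−1/4320 = -1/4320; ⇒ 3j(5 2 3; -4 1 3)² = 2/55, sgn -1
I_A²/I_B² = (1/154)/(2/55) = 5/28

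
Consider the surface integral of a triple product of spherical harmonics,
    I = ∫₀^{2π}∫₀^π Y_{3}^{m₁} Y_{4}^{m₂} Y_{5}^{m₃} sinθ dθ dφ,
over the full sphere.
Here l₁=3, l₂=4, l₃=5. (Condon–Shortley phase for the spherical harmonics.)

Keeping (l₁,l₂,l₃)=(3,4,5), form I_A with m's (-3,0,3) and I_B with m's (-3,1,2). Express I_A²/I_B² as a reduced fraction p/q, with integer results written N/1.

Shared (l₁,l₂,l₃)=(3,4,5): N and (l;000)² cancel in I_A²/I_B².
A: Δ = 2!·4!·6!/13! = 1/180180; Racah Σ t=2..2: t=2:+1/2304 = 1/2304; ⇒ 3j(3 4 5; -3 0 3)² = 5/143, sgn +1
B: Δ = 2!·4!·6!/13! = 1/180180; Racah Σ t=2..2: t=2:+1/1728 = 1/1728; ⇒ 3j(3 4 5; -3 1 2)² = 25/858, sgn -1
I_A²/I_B² = (5/143)/(25/858) = 6/5

6/5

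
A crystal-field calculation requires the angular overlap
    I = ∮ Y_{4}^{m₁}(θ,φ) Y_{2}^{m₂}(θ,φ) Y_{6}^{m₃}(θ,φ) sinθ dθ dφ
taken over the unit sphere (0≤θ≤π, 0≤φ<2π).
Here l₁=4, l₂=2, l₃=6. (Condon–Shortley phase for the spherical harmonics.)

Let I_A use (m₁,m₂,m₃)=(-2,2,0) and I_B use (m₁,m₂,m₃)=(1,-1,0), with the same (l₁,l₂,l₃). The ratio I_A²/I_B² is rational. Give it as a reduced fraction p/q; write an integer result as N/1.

l's match ⇒ only the (l;m) 3-j factors differ between A and B.
A: triangle coeff Δ(4,2,6) = 1/6435; Σ_t [0,0]: t=0:+1/34560 = 1/34560; (3j)²=1/429 [(4 2 6; -2 2 0)], sign=+1
B: triangle coeff Δ(4,2,6) = 1/6435; Σ_t [0,0]: t=0:+1/4320 = 1/4320; (3j)²=8/429 [(4 2 6; 1 -1 0)], sign=+1
I_A²/I_B² = (1/429)/(8/429) = 1/8

1/8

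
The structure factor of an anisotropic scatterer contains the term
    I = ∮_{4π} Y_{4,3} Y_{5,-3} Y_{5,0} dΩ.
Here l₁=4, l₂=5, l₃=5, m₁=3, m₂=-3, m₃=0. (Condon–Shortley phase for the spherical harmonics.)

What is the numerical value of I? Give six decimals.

m-sum 0 ✓  L=14 even ✓  1≤5≤9 ✓
Π(2lᵢ+1) = 9×11×11 = 1089
triangle coeff Δ(4,5,5) = 1/3153150
Σ_t [0,4]: t=0:+1/69120 t=1:−1/1728 t=2:+1/576 t=3:−1/1728 t=4:+1/69120 = 7/11520
(3j)²=2/143 [(4 5 5; 0 0 0)], sign=-1
Σ_t [0,1]: t=0:+1/6912 t=1:−1/17280 = 1/11520
(3j)²=2/143 [(4 5 5; 3 -3 0)], sign=-1
⇒ 4πI² = 36/169
I = (+1)√(36/169/(4π)) = 0.13019760

0.130198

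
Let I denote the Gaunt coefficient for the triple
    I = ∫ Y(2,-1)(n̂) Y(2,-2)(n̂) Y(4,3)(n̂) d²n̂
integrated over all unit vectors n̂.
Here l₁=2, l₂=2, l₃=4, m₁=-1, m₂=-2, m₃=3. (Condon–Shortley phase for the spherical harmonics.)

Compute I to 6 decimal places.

-0.238414

Rules hold: Σm=0, L=8 even, 0≤4≤4.
N = 5·5·9 = 225
Δ = 0!·4!·4!/9! = 1/630
Racah Σ t=0..0: t=0:+1/16 = 1/16
⇒ 3j(2 2 4; 0 0 0)² = 2/35, sgn +1
Racah Σ t=0..0: t=0:+1/144 = 1/144
⇒ 3j(2 2 4; -1 -2 3)² = 1/18, sgn -1
4πI² = N·(3j₀)²·(3jₘ)² = 5/7
I = -1·√(0.714286/4π) = -0.23841361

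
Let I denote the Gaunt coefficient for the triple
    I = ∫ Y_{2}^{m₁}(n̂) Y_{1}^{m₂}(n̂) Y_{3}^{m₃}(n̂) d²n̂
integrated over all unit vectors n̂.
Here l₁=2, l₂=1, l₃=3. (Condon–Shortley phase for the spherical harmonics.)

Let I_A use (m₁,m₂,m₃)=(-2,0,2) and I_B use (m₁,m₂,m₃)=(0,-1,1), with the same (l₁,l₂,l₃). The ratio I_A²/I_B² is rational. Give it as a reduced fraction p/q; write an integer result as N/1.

Shared (l₁,l₂,l₃)=(2,1,3): N and (l;000)² cancel in I_A²/I_B².
A: Δ = 0!·4!·2!/7! = 1/105; Racah Σ t=0..0: t=0:+1/24 = 1/24; ⇒ 3j(2 1 3; -2 0 2)² = 1/21, sgn -1
B: Δ = 0!·4!·2!/7! = 1/105; Racah Σ t=0..0: t=0:+1/8 = 1/8; ⇒ 3j(2 1 3; 0 -1 1)² = 2/35, sgn +1
I_A²/I_B² = (1/21)/(2/35) = 5/6

5/6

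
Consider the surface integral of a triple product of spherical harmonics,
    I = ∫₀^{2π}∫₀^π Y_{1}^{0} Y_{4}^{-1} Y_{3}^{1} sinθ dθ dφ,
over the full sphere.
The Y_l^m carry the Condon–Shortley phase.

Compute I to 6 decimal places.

m-sum 0 ✓  L=8 even ✓  3≤3≤5 ✓
Π(2lᵢ+1) = 3×9×7 = 189
triangle coeff Δ(1,4,3) = 1/252
Σ_t [1,1]: t=1:−1/36 = -1/36
(3j)²=4/63 [(1 4 3; 0 0 0)], sign=+1
Σ_t [1,1]: t=1:−1/48 = -1/48
(3j)²=5/84 [(1 4 3; 0 -1 1)], sign=-1
⇒ 4πI² = 5/7
I = (-1)√(5/7/(4π)) = -0.23841361

-0.238414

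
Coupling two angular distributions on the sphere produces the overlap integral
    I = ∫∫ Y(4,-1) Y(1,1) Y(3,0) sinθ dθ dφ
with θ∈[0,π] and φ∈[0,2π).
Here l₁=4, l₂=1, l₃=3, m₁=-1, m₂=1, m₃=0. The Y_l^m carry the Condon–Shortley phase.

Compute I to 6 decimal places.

-0.194664

Checks pass: Σm=0; 8 even; l₃=3∈[3,5].
(2·4+1)(2·1+1)(2·3+1) = 189
Δ: 2! 6! 0! / 9! → 1/252
sum: t=1:−1/36 = -1/36
3j²(4 1 3; 0 0 0) = Δ·Π!·Σ² = 4/63  (sign +1)
sum: t=2:+1/72 = 1/72
3j²(4 1 3; -1 1 0) = Δ·Π!·Σ² = 5/126  (sign -1)
combine: 4πI² = 189·4/63·5/126 = 10/21
take √, sign -1: I = -0.19466390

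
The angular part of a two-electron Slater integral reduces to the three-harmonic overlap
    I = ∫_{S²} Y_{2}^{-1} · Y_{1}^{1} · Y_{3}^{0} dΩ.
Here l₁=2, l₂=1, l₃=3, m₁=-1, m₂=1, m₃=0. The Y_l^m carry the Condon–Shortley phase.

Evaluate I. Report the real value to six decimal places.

Checks pass: Σm=0; 6 even; l₃=3∈[1,3].
(2·2+1)(2·1+1)(2·3+1) = 105
Δ: 0! 4! 2! / 7! → 1/105
sum: t=0:+1/4 = 1/4
3j²(2 1 3; 0 0 0) = Δ·Π!·Σ² = 3/35  (sign -1)
sum: t=0:+1/12 = 1/12
3j²(2 1 3; -1 1 0) = Δ·Π!·Σ² = 1/35  (sign -1)
combine: 4πI² = 105·3/35·1/35 = 9/35
take √, sign +1: I = 0.14304817

0.143048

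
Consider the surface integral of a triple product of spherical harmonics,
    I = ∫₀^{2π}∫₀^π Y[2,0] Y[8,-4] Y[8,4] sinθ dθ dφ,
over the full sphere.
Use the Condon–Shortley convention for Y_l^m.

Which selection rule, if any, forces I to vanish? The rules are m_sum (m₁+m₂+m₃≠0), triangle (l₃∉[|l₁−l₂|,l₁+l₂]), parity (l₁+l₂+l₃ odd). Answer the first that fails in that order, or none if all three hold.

Σmᵢ = 0  ✓
l₃∈[|l₁−l₂|,l₁+l₂]=[6,10], have l₃=8  ✓
Σlᵢ = 18 ⇒ even  ✓

none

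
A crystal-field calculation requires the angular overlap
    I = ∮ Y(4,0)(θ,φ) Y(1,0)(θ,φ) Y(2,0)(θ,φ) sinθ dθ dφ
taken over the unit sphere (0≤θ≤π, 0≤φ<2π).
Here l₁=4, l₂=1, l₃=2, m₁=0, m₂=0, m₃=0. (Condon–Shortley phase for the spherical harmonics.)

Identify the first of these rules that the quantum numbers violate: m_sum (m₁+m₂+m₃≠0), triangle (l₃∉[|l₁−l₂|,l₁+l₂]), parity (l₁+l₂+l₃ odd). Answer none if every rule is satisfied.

azimuthal sum: 0 + 0 + 0 = 0  ✓
3 ≤ 2 ≤ 5 (triangle on l)  ✗
L = 4 + 1 + 2 = 7 (odd)

triangle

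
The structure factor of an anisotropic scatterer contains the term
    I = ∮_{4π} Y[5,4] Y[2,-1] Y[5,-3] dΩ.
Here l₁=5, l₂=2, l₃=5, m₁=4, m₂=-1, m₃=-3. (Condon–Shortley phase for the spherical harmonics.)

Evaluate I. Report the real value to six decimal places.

m-sum 0 ✓  L=12 even ✓  3≤5≤7 ✓
Π(2lᵢ+1) = 11×5×11 = 605
triangle coeff Δ(5,2,5) = 1/38610
Σ_t [0,2]: t=0:+1/2880 t=1:−1/576 t=2:+1/2880 = -1/960
(3j)²=10/429 [(5 2 5; 0 0 0)], sign=+1
Σ_t [0,1]: t=0:+1/10080 t=1:−1/80640 = 1/11520
(3j)²=49/1430 [(5 2 5; 4 -1 -3)], sign=+1
⇒ 4πI² = 245/507
I = (+1)√(245/507/(4π)) = 0.19609844

0.196098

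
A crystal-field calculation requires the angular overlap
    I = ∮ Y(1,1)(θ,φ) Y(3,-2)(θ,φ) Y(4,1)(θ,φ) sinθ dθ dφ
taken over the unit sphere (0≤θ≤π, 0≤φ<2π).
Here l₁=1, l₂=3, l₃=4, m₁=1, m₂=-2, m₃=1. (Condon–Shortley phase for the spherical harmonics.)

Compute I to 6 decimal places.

-0.106622

Checks pass: Σm=0; 8 even; l₃=4∈[2,4].
(2·1+1)(2·3+1)(2·4+1) = 189
Δ: 0! 2! 6! / 9! → 1/252
sum: t=0:+1/36 = 1/36
3j²(1 3 4; 0 0 0) = Δ·Π!·Σ² = 4/63  (sign +1)
sum: t=0:+1/240 = 1/240
3j²(1 3 4; 1 -2 1) = Δ·Π!·Σ² = 1/84  (sign -1)
combine: 4πI² = 189·4/63·1/84 = 1/7
take √, sign -1: I = -0.10662181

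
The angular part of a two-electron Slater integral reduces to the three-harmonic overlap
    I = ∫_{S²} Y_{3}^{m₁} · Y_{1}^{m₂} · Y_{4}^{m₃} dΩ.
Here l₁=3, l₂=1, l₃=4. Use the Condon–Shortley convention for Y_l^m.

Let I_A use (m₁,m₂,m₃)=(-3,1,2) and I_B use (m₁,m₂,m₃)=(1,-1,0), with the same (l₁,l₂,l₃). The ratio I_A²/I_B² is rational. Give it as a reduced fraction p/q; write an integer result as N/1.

Shared (l₁,l₂,l₃)=(3,1,4): N and (l;000)² cancel in I_A²/I_B².
A: Δ = 0!·6!·2!/9! = 1/252; Racah Σ t=0..0: t=0:+1/1440 = 1/1440; ⇒ 3j(3 1 4; -3 1 2)² = 1/252, sgn +1
B: Δ = 0!·6!·2!/9! = 1/252; Racah Σ t=0..0: t=0:+1/96 = 1/96; ⇒ 3j(3 1 4; 1 -1 0)² = 1/42, sgn +1
I_A²/I_B² = (1/252)/(1/42) = 1/6

1/6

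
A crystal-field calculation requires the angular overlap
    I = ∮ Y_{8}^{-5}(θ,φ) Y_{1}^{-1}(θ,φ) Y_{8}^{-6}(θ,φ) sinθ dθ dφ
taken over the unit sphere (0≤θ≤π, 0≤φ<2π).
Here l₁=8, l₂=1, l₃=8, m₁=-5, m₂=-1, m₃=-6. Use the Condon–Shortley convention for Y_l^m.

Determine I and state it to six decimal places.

m-sum = -5 − 1 − 6 = -12 ≠ 0 ⇒ I = 0

0.000000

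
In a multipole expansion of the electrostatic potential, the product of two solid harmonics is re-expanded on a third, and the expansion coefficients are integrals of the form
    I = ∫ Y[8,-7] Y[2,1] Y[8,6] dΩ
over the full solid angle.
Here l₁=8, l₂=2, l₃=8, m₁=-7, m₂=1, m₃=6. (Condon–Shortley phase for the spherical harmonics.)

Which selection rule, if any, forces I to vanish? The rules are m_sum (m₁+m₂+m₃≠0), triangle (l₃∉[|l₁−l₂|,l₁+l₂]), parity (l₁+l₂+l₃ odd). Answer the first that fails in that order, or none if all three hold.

azimuthal sum: -7 + 1 + 6 = 0  ✓
6 ≤ 8 ≤ 10 (triangle on l)  ✓
L = 8 + 2 + 8 = 18 (even)  ✓

none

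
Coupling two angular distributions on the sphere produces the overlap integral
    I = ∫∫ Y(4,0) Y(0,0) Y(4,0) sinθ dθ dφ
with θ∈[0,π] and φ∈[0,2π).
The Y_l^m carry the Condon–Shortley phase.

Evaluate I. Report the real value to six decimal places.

0.282095

Checks pass: Σm=0; 8 even; l₃=4∈[4,4].
(2·4+1)(2·0+1)(2·4+1) = 81
Δ: 0! 8! 0! / 9! → 1/9
sum: t=0:+1/576 = 1/576
3j²(4 0 4; 0 0 0) = Δ·Π!·Σ² = 1/9  (sign +1)
(m-triple is (0,0,0) — same symbol as above.)
combine: 4πI² = 81·1/9·1/9 = 1/1
take √, sign +1: I = 0.28209479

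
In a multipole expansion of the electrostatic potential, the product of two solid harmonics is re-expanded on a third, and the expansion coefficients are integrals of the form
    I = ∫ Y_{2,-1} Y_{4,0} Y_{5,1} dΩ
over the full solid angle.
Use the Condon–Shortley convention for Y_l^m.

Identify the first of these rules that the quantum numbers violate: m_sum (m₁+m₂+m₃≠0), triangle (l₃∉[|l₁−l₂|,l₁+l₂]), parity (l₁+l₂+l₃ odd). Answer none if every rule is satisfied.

Σmᵢ = 0  ✓
l₃∈[|l₁−l₂|,l₁+l₂]=[2,6], have l₃=5  ✓
Σlᵢ = 11 ⇒ odd  ✗

parity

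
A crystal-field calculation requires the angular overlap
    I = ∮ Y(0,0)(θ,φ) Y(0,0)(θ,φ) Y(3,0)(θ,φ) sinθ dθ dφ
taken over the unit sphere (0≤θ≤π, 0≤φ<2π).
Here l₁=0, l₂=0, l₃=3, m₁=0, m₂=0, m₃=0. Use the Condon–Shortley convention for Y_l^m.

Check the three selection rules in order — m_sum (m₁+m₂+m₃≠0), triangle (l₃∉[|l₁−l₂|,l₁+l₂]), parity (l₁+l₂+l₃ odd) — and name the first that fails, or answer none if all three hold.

m₁+m₂+m₃ = 0 + 0 + 0 = 0  ✓
triangle: |0−0|=0 ≤ l₃=3 ≤ 0+0=0  ✗
parity: l₁+l₂+l₃ = 3 is odd

triangle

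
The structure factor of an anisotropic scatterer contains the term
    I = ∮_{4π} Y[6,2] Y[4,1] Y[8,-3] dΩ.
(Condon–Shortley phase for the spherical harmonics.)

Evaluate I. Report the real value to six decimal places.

Rules hold: Σm=0, L=18 even, 2≤8≤10.
N = 13·9·17 = 1989
Δ = 2!·10!·6!/19! = 1/23279256
Racah Σ t=0..2: t=0:+1/1658880 t=1:−1/518400 t=2:+1/1658880 = -1/1382400
⇒ 3j(6 4 8; 0 0 0)² = 504/46189, sgn -1
Racah Σ t=0..2: t=0:+1/4147200 t=1:−1/1451520 t=2:+1/5806080 = -1/3628800
⇒ 3j(6 4 8; 2 1 -3)² = 320/29393, sgn +1
4πI² = N·(3j₀)²·(3jₘ)² = 207360/877591
I = -1·√(0.236283/4π) = -0.13712337

-0.137123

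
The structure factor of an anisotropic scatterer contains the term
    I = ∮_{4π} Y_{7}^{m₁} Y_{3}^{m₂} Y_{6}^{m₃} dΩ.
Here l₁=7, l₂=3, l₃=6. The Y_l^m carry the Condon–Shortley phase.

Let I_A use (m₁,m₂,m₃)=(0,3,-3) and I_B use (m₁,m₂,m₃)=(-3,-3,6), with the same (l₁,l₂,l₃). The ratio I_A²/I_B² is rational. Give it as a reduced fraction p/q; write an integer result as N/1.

210/11

Shared (l₁,l₂,l₃)=(7,3,6): N and (l;000)² cancel in I_A²/I_B².
A: Δ = 4!·10!·2!/17! = 1/2042040; Racah Σ t=4..4: t=4:+1/1451520 = 1/1451520; ⇒ 3j(7 3 6; 0 3 -3)² = 45/4862, sgn -1
B: Δ = 4!·10!·2!/17! = 1/2042040; Racah Σ t=0..0: t=0:+1/174182400 = 1/174182400; ⇒ 3j(7 3 6; -3 -3 6)² = 3/6188, sgn +1
I_A²/I_B² = (45/4862)/(3/6188) = 210/11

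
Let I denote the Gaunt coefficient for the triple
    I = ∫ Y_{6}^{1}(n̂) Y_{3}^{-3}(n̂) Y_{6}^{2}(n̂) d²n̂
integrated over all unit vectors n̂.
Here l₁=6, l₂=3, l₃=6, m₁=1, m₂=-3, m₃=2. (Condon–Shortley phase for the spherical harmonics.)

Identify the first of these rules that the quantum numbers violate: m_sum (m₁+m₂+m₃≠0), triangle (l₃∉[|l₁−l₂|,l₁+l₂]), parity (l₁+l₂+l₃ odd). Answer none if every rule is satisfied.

m₁+m₂+m₃ = 1 − 3 + 2 = 0  ✓
triangle: |6−3|=3 ≤ l₃=6 ≤ 6+3=9  ✓
parity: l₁+l₂+l₃ = 15 is odd  ✗

parity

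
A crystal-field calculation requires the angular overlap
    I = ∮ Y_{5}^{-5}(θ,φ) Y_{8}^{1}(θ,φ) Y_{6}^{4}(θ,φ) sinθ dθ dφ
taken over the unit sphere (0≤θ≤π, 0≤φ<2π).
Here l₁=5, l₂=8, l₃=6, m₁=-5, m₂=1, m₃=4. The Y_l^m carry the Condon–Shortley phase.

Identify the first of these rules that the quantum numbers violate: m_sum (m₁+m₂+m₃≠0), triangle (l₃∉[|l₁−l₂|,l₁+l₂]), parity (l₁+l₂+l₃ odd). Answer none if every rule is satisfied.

parity

m₁+m₂+m₃ = -5 + 1 + 4 = 0  ✓
triangle: |5−8|=3 ≤ l₃=6 ≤ 5+8=13  ✓
parity: l₁+l₂+l₃ = 19 is odd  ✗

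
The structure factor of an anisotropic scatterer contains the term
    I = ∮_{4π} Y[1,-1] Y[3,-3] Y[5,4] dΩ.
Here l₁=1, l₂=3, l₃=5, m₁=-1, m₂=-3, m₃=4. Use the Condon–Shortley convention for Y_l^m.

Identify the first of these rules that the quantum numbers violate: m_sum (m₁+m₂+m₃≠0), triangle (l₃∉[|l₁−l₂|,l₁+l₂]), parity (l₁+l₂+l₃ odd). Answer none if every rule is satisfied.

m₁+m₂+m₃ = -1 − 3 + 4 = 0  ✓
triangle: |1−3|=2 ≤ l₃=5 ≤ 1+3=4  ✗
parity: l₁+l₂+l₃ = 9 is odd

triangle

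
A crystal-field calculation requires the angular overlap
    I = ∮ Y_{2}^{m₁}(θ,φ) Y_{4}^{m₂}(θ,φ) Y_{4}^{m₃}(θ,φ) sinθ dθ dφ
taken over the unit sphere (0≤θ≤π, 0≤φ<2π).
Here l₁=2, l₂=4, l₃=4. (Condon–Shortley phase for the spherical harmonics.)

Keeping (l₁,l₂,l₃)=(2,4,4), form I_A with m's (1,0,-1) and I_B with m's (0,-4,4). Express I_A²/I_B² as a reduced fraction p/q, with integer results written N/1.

15/392

l's match ⇒ only the (l;m) 3-j factors differ between A and B.
A: triangle coeff Δ(2,4,4) = 1/13860; Σ_t [0,1]: t=0:+1/96 t=1:−1/72 = -1/288; (3j)²=1/462 [(2 4 4; 1 0 -1)], sign=+1
B: triangle coeff Δ(2,4,4) = 1/13860; Σ_t [0,0]: t=0:+1/2880 = 1/2880; (3j)²=28/495 [(2 4 4; 0 -4 4)], sign=+1
I_A²/I_B² = (1/462)/(28/495) = 15/392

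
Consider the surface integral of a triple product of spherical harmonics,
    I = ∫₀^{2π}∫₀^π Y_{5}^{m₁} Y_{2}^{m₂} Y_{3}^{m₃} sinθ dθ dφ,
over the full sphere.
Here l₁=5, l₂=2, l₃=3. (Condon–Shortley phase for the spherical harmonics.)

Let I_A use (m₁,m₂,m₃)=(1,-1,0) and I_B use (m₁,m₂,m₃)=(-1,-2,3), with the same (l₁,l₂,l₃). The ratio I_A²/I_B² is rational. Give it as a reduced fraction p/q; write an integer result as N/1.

80/1

l's match ⇒ only the (l;m) 3-j factors differ between A and B.
A: triangle coeff Δ(5,2,3) = 1/2310; Σ_t [1,1]: t=1:−1/216 = -1/216; (3j)²=8/231 [(5 2 3; 1 -1 0)], sign=+1
B: triangle coeff Δ(5,2,3) = 1/2310; Σ_t [0,0]: t=0:+1/17280 = 1/17280; (3j)²=1/2310 [(5 2 3; -1 -2 3)], sign=+1
I_A²/I_B² = (8/231)/(1/2310) = 80/1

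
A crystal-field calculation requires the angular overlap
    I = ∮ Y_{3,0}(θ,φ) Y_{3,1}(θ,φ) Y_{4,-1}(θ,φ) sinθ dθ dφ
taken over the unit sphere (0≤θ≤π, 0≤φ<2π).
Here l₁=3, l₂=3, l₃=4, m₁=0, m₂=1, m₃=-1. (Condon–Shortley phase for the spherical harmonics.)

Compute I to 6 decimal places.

Checks pass: Σm=0; 10 even; l₃=4∈[0,6].
(2·3+1)(2·3+1)(2·4+1) = 441
Δ: 2! 4! 4! / 11! → 1/34650
sum: t=0:+1/72 t=1:−1/16 t=2:+1/72 = -5/144
3j²(3 3 4; 0 0 0) = Δ·Π!·Σ² = 2/77  (sign -1)
sum: t=0:+1/288 t=1:−1/24 t=2:+1/48 = -5/288
3j²(3 3 4; 0 1 -1) = Δ·Π!·Σ² = 5/462  (sign +1)
combine: 4πI² = 441·2/77·5/462 = 15/121
take √, sign -1: I = -0.09932258

-0.099323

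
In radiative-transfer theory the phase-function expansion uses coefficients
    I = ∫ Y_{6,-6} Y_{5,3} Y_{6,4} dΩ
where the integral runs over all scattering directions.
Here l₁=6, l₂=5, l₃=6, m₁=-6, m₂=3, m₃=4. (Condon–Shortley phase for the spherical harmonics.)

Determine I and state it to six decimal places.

0.000000

Σmᵢ = 1 ≠ 0, so the φ-integral vanishes; I = 0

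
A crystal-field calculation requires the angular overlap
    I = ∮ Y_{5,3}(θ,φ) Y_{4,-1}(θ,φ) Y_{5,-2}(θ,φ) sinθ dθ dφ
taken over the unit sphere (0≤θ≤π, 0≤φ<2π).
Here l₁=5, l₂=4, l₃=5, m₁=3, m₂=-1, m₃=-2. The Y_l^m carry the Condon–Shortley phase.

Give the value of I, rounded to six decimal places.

Checks pass: Σm=0; 14 even; l₃=5∈[1,9].
(2·5+1)(2·4+1)(2·5+1) = 1089
Δ: 4! 6! 4! / 15! → 1/3153150
sum: t=0:+1/69120 t=1:−1/1728 t=2:+1/576 t=3:−1/1728 t=4:+1/69120 = 7/11520
3j²(5 4 5; 0 0 0) = Δ·Π!·Σ² = 2/143  (sign -1)
sum: t=0:+1/6912 t=1:−1/2880 t=2:+1/17280 = -1/6912
3j²(5 4 5; 3 -1 -2) = Δ·Π!·Σ² = 5/429  (sign +1)
combine: 4πI² = 1089·2/143·5/429 = 30/169
take √, sign -1: I = -0.11885360

-0.118854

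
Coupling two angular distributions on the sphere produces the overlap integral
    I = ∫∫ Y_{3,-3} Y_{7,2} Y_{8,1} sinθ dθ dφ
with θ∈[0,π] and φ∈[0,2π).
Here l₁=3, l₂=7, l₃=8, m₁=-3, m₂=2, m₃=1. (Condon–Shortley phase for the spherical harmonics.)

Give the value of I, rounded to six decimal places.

Checks pass: Σm=0; 18 even; l₃=8∈[4,10].
(2·3+1)(2·7+1)(2·8+1) = 1785
Δ: 2! 4! 12! / 19! → 1/5290740
sum: t=0:+1/7257600 t=1:−1/2073600 t=2:+1/7257600 = -1/4838400
3j²(3 7 8; 0 0 0) = Δ·Π!·Σ² = 252/20995  (sign -1)
sum: t=2:+1/29030400 = 1/29030400
3j²(3 7 8; -3 2 1) = Δ·Π!·Σ² = 54/4199  (sign -1)
combine: 4πI² = 1785·252/20995·54/4199 = 285768/1037153
take √, sign +1: I = 0.14807456

0.148075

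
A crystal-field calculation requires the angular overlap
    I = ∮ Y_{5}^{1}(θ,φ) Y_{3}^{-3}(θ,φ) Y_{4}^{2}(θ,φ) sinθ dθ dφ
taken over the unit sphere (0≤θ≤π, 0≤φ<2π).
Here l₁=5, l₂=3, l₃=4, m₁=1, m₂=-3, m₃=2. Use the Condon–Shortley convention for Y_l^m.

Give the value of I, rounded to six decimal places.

Checks pass: Σm=0; 12 even; l₃=4∈[2,8].
(2·5+1)(2·3+1)(2·4+1) = 693
Δ: 4! 6! 2! / 13! → 1/180180
sum: t=1:−1/576 t=2:+1/144 t=3:−1/576 = 1/288
3j²(5 3 4; 0 0 0) = Δ·Π!·Σ² = 20/1001  (sign +1)
sum: t=0:+1/2304 = 1/2304
3j²(5 3 4; 1 -3 2) = Δ·Π!·Σ² = 75/4004  (sign +1)
combine: 4πI² = 693·20/1001·75/4004 = 3375/13013
take √, sign +1: I = 0.14366244

0.143662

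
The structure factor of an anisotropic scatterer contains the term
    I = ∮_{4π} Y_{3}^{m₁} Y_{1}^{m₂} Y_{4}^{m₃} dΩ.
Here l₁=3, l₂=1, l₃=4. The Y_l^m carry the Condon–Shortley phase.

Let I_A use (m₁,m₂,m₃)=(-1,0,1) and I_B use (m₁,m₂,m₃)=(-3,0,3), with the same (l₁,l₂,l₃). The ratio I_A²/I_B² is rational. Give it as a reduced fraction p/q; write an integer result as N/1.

Same 3,1,4: normalisation and zero-m 3j drop out of the ratio.
A: Δ: 0! 6! 2! / 9! → 1/252; sum: t=0:+1/48 = 1/48; 3j²(3 1 4; -1 0 1) = Δ·Π!·Σ² = 5/84  (sign -1)
B: Δ: 0! 6! 2! / 9! → 1/252; sum: t=0:+1/720 = 1/720; 3j²(3 1 4; -3 0 3) = Δ·Π!·Σ² = 1/36  (sign -1)
I_A²/I_B² = (5/84)/(1/36) = 15/7

15/7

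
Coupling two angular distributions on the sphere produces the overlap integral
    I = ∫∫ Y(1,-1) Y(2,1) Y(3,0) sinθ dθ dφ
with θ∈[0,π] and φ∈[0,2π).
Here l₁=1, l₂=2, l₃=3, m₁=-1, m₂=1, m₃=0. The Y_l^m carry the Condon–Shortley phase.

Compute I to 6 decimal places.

0.143048

m-sum 0 ✓  L=6 even ✓  1≤3≤3 ✓
Π(2lᵢ+1) = 3×5×7 = 105
triangle coeff Δ(1,2,3) = 1/105
Σ_t [0,0]: t=0:+1/4 = 1/4
(3j)²=3/35 [(1 2 3; 0 0 0)], sign=-1
Σ_t [0,0]: t=0:+1/12 = 1/12
(3j)²=1/35 [(1 2 3; -1 1 0)], sign=-1
⇒ 4πI² = 9/35
I = (+1)√(9/35/(4π)) = 0.14304817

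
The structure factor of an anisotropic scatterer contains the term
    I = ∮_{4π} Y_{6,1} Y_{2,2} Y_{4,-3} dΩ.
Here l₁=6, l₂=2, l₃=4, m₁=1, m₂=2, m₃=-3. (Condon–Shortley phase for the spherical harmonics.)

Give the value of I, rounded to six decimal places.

-0.035563

Rules hold: Σm=0, L=12 even, 4≤4≤8.
N = 13·5·9 = 585
Δ = 4!·8!·0!/13! = 1/6435
Racah Σ t=2..2: t=2:+1/2304 = 1/2304
⇒ 3j(6 2 4; 0 0 0)² = 5/143, sgn +1
Racah Σ t=4..4: t=4:+1/120960 = 1/120960
⇒ 3j(6 2 4; 1 2 -3)² = 1/1287, sgn -1
4πI² = N·(3j₀)²·(3jₘ)² = 25/1573
I = -1·√(0.0158932/4π) = -0.03556319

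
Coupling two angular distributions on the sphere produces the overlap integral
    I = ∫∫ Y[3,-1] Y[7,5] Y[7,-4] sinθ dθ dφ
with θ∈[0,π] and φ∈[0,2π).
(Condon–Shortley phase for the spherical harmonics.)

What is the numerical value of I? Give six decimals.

0.000000

l₁+l₂+l₃=17 is odd: 3j(l;000)=0 ⇒ I=0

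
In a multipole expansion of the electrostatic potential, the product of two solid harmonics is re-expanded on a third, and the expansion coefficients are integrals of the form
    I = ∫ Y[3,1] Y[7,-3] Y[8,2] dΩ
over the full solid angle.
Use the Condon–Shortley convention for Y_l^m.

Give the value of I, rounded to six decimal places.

m-sum 0 ✓  L=18 even ✓  4≤8≤10 ✓
Π(2lᵢ+1) = 7×15×17 = 1785
triangle coeff Δ(3,7,8) = 1/5290740
Σ_t [0,2]: t=0:+1/7257600 t=1:−1/2073600 t=2:+1/7257600 = -1/4838400
(3j)²=252/20995 [(3 7 8; 0 0 0)], sign=-1
Σ_t [0,2]: t=0:+1/7741440 t=1:−1/13063680 t=2:+1/348364800 = 29/522547200
(3j)²=1682/264537 [(3 7 8; 1 -3 2)], sign=+1
⇒ 4πI² = 141288/1037153
I = (-1)√(141288/1037153/(4π)) = -0.10411811

-0.104118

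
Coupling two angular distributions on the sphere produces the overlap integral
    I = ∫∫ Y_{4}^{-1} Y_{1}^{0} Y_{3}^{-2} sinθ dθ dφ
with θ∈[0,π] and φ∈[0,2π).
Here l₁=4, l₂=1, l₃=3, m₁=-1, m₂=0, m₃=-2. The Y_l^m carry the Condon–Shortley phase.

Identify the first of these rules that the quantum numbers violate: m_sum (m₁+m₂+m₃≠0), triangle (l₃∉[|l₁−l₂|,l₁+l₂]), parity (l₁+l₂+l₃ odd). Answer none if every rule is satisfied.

m₁+m₂+m₃ = -1 + 0 − 2 = -3  ✗
triangle: |4−1|=3 ≤ l₃=3 ≤ 4+1=5
parity: l₁+l₂+l₃ = 8 is even

m_sum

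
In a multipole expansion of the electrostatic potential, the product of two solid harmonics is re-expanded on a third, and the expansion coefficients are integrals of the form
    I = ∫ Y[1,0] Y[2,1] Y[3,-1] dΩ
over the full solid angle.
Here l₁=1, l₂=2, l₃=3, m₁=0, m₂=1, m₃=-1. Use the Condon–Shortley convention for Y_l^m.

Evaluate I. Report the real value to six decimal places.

Checks pass: Σm=0; 6 even; l₃=3∈[1,3].
(2·1+1)(2·2+1)(2·3+1) = 105
Δ: 0! 2! 4! / 7! → 1/105
sum: t=0:+1/4 = 1/4
3j²(1 2 3; 0 0 0) = Δ·Π!·Σ² = 3/35  (sign -1)
sum: t=0:+1/6 = 1/6
3j²(1 2 3; 0 1 -1) = Δ·Π!·Σ² = 8/105  (sign +1)
combine: 4πI² = 105·3/35·8/105 = 24/35
take √, sign -1: I = -0.23359668

-0.233597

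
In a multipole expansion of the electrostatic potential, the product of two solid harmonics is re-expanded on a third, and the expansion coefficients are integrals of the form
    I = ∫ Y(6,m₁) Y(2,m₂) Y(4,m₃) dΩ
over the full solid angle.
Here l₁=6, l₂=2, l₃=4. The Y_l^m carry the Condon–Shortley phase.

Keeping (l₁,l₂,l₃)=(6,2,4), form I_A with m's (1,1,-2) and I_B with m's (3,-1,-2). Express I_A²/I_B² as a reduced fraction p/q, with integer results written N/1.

Shared (l₁,l₂,l₃)=(6,2,4): N and (l;000)² cancel in I_A²/I_B².
A: Δ = 4!·8!·0!/13! = 1/6435; Racah Σ t=3..3: t=3:−1/8640 = -1/8640; ⇒ 3j(6 2 4; 1 1 -2)² = 14/1287, sgn -1
B: Δ = 4!·8!·0!/13! = 1/6435; Racah Σ t=1..1: t=1:−1/8640 = -1/8640; ⇒ 3j(6 2 4; 3 -1 -2)² = 28/715, sgn -1
I_A²/I_B² = (14/1287)/(28/715) = 5/18

5/18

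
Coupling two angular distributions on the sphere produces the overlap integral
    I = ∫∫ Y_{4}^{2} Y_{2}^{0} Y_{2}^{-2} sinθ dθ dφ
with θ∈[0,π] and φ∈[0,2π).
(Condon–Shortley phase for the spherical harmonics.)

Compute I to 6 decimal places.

0.156078

m-sum 0 ✓  L=8 even ✓  2≤2≤6 ✓
Π(2lᵢ+1) = 9×5×5 = 225
triangle coeff Δ(4,2,2) = 1/630
Σ_t [2,2]: t=2:+1/16 = 1/16
(3j)²=2/35 [(4 2 2; 0 0 0)], sign=+1
Σ_t [2,2]: t=2:+1/96 = 1/96
(3j)²=1/42 [(4 2 2; 2 0 -2)], sign=+1
⇒ 4πI² = 15/49
I = (+1)√(15/49/(4π)) = 0.15607835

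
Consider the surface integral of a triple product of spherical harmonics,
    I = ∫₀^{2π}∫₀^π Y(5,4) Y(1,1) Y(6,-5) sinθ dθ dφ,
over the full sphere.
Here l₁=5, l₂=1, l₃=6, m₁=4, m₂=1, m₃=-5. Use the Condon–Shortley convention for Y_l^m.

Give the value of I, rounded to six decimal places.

-0.303018

Rules hold: Σm=0, L=12 even, 4≤6≤6.
N = 11·3·13 = 429
Δ = 0!·10!·2!/13! = 1/858
Racah Σ t=0..0: t=0:+1/14400 = 1/14400
⇒ 3j(5 1 6; 0 0 0)² = 6/143, sgn +1
Racah Σ t=0..0: t=0:+1/725760 = 1/725760
⇒ 3j(5 1 6; 4 1 -5)² = 5/78, sgn -1
4πI² = N·(3j₀)²·(3jₘ)² = 15/13
I = -1·√(1.15385/4π) = -0.30301841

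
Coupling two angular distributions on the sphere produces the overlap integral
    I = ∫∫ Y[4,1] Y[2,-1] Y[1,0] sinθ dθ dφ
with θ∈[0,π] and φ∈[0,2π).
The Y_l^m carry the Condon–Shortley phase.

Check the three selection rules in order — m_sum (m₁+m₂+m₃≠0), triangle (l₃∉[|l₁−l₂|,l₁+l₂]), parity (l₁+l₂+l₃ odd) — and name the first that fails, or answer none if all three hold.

triangle

Σmᵢ = 0  ✓
l₃∈[|l₁−l₂|,l₁+l₂]=[2,6], have l₃=1  ✗
Σlᵢ = 7 ⇒ odd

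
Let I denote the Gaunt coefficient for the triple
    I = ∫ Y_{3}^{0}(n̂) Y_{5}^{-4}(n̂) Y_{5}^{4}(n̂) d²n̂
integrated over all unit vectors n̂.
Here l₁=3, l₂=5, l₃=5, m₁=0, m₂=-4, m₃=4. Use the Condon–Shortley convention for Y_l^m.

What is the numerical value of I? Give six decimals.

0.000000

l₁+l₂+l₃=13 is odd: 3j(l;000)=0 ⇒ I=0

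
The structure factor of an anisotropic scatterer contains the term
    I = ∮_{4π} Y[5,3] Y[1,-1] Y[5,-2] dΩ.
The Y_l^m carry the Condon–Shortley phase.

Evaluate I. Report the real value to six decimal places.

0.000000

L=11 odd ⇒ parity kills the (l;000) factor ⇒ I = 0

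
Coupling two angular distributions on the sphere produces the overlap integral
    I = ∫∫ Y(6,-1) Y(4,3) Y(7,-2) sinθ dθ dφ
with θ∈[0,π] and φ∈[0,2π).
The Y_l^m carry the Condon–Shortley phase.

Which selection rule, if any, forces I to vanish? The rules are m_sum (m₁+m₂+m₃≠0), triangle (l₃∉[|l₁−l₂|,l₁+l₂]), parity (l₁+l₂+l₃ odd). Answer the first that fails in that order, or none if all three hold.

parity

azimuthal sum: -1 + 3 − 2 = 0  ✓
2 ≤ 7 ≤ 10 (triangle on l)  ✓
L = 6 + 4 + 7 = 17 (odd)  ✗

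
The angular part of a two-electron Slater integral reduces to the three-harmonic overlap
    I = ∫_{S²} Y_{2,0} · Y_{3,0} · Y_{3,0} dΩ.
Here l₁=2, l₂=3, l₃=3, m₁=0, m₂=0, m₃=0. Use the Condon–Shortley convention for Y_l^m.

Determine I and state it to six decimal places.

Checks pass: Σm=0; 8 even; l₃=3∈[1,5].
(2·2+1)(2·3+1)(2·3+1) = 245
Δ: 2! 2! 4! / 9! → 1/3780
sum: t=0:+1/24 t=1:−1/4 t=2:+1/24 = -1/6
3j²(2 3 3; 0 0 0) = Δ·Π!·Σ² = 4/105  (sign +1)
(m-triple is (0,0,0) — same symbol as above.)
combine: 4πI² = 245·4/105·4/105 = 16/45
take √, sign +1: I = 0.16820883

0.168209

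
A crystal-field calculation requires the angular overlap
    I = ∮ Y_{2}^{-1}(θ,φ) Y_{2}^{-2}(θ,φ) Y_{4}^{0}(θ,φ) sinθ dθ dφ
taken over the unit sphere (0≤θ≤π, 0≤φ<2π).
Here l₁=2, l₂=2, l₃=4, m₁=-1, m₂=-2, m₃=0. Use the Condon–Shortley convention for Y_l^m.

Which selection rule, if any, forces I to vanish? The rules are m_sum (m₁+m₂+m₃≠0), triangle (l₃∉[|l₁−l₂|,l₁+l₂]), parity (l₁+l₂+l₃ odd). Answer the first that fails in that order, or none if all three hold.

m_sum

azimuthal sum: -1 − 2 + 0 = -3  ✗
0 ≤ 4 ≤ 4 (triangle on l)
L = 2 + 2 + 4 = 8 (even)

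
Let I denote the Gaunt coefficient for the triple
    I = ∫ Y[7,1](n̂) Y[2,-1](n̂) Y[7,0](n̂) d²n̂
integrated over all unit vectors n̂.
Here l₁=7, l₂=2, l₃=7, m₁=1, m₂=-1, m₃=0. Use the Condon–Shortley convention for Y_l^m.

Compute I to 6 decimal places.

Rules hold: Σm=0, L=16 even, 5≤7≤9.
N = 15·5·15 = 1125
Δ = 2!·12!·2!/17! = 1/185640
Racah Σ t=0..2: t=0:+1/2419200 t=1:−1/518400 t=2:+1/2419200 = -1/907200
⇒ 3j(7 2 7; 0 0 0)² = 56/3315, sgn +1
Racah Σ t=0..1: t=0:+1/1036800 t=1:−1/1209600 = 1/7257600
⇒ 3j(7 2 7; 1 -1 0)² = 1/2210, sgn -1
4πI² = N·(3j₀)²·(3jₘ)² = 420/48841
I = -1·√(0.00859933/4π) = -0.02615938

-0.026159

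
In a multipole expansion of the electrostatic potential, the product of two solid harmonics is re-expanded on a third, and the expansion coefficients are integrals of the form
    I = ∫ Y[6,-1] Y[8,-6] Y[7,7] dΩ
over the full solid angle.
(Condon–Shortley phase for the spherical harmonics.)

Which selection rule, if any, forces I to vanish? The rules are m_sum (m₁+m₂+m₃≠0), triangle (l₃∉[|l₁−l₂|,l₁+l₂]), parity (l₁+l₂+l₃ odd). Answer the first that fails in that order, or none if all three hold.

parity

m₁+m₂+m₃ = -1 − 6 + 7 = 0  ✓
triangle: |6−8|=2 ≤ l₃=7 ≤ 6+8=14  ✓
parity: l₁+l₂+l₃ = 21 is odd  ✗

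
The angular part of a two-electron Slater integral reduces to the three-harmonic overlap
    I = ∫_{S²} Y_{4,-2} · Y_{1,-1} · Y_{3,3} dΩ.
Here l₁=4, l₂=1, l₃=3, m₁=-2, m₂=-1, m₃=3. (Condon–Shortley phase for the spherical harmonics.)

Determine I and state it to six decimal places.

0.061558

Rules hold: Σm=0, L=8 even, 3≤3≤5.
N = 9·3·7 = 189
Δ = 2!·6!·0!/9! = 1/252
Racah Σ t=1..1: t=1:−1/36 = -1/36
⇒ 3j(4 1 3; 0 0 0)² = 4/63, sgn +1
Racah Σ t=0..0: t=0:+1/1440 = 1/1440
⇒ 3j(4 1 3; -2 -1 3)² = 1/252, sgn +1
4πI² = N·(3j₀)²·(3jₘ)² = 1/21
I = +1·√(0.047619/4π) = 0.06155813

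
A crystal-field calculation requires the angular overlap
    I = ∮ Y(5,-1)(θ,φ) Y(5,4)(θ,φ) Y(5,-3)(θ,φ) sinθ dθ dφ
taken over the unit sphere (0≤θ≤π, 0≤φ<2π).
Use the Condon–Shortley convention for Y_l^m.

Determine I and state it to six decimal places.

Σlᵢ=15 odd — θ-integrand is odd under cosθ→−cosθ; I=0

0.000000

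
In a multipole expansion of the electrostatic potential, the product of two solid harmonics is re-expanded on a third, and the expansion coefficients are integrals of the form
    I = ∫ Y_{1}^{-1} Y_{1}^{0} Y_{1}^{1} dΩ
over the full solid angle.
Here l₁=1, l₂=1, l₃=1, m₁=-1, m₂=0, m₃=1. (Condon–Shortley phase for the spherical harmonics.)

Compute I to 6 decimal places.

0.000000

l₁+l₂+l₃=3 is odd: 3j(l;000)=0 ⇒ I=0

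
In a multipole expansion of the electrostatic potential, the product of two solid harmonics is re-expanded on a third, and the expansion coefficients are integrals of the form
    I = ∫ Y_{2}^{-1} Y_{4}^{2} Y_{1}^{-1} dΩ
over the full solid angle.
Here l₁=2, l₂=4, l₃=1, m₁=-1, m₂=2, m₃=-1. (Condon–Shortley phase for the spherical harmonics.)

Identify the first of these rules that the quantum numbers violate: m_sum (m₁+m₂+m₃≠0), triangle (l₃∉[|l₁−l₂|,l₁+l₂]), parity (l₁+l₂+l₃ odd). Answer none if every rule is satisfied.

m₁+m₂+m₃ = -1 + 2 − 1 = 0  ✓
triangle: |2−4|=2 ≤ l₃=1 ≤ 2+4=6  ✗
parity: l₁+l₂+l₃ = 7 is odd

triangle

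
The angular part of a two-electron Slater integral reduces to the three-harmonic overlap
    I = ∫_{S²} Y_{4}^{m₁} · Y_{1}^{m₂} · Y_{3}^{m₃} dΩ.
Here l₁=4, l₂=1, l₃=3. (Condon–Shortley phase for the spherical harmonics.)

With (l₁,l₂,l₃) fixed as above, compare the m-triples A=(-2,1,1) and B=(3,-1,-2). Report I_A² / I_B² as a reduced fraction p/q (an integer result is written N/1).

Same 4,1,3: normalisation and zero-m 3j drop out of the ratio.
A: Δ: 2! 6! 0! / 9! → 1/252; sum: t=2:+1/96 = 1/96; 3j²(4 1 3; -2 1 1) = Δ·Π!·Σ² = 5/84  (sign +1)
B: Δ: 2! 6! 0! / 9! → 1/252; sum: t=0:+1/240 = 1/240; 3j²(4 1 3; 3 -1 -2) = Δ·Π!·Σ² = 1/12  (sign -1)
I_A²/I_B² = (5/84)/(1/12) = 5/7

5/7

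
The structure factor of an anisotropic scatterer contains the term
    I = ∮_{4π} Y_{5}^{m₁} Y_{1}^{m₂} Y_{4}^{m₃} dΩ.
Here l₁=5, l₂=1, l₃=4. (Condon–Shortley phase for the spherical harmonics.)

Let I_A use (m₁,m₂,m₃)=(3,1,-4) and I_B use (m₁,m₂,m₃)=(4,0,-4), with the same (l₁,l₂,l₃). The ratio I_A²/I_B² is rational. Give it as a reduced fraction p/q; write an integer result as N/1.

1/9

Shared (l₁,l₂,l₃)=(5,1,4): N and (l;000)² cancel in I_A²/I_B².
A: Δ = 2!·8!·0!/11! = 1/495; Racah Σ t=2..2: t=2:+1/80640 = 1/80640; ⇒ 3j(5 1 4; 3 1 -4)² = 1/495, sgn +1
B: Δ = 2!·8!·0!/11! = 1/495; Racah Σ t=1..1: t=1:−1/40320 = -1/40320; ⇒ 3j(5 1 4; 4 0 -4)² = 1/55, sgn -1
I_A²/I_B² = (1/495)/(1/55) = 1/9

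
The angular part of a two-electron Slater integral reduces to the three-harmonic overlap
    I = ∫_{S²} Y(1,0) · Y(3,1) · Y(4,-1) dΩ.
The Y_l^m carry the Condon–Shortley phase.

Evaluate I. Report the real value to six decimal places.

Rules hold: Σm=0, L=8 even, 2≤4≤4.
N = 3·7·9 = 189
Δ = 0!·2!·6!/9! = 1/252
Racah Σ t=0..0: t=0:+1/36 = 1/36
⇒ 3j(1 3 4; 0 0 0)² = 4/63, sgn +1
Racah Σ t=0..0: t=0:+1/48 = 1/48
⇒ 3j(1 3 4; 0 1 -1)² = 5/84, sgn -1
4πI² = N·(3j₀)²·(3jₘ)² = 5/7
I = -1·√(0.714286/4π) = -0.23841361

-0.238414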